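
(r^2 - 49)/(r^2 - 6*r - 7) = (r + 7)/(r + 1)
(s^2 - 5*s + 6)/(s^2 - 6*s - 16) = (-s^2 + 5*s - 6)/(-s^2 + 6*s + 16)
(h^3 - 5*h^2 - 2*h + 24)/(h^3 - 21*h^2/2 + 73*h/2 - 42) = 2*(h + 2)/(2*h - 7)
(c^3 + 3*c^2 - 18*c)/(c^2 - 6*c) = (c^2 + 3*c - 18)/(c - 6)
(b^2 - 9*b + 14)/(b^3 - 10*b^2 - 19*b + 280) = (b - 2)/(b^2 - 3*b - 40)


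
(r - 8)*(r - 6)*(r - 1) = r^3 - 15*r^2 + 62*r - 48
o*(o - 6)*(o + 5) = o^3 - o^2 - 30*o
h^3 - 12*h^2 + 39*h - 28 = (h - 7)*(h - 4)*(h - 1)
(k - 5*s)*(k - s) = k^2 - 6*k*s + 5*s^2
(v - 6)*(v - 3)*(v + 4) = v^3 - 5*v^2 - 18*v + 72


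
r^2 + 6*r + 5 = (r + 1)*(r + 5)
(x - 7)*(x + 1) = x^2 - 6*x - 7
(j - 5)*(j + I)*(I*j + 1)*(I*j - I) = -j^4 + 6*j^3 - 6*j^2 + 6*j - 5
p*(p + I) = p^2 + I*p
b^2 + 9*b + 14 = (b + 2)*(b + 7)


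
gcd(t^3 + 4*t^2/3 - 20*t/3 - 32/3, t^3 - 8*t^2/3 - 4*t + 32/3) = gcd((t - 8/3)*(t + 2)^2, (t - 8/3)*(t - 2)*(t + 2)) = t^2 - 2*t/3 - 16/3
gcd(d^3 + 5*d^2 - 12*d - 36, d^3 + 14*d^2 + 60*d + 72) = d^2 + 8*d + 12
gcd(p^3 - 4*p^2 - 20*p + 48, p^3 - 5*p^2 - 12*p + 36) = p^2 - 8*p + 12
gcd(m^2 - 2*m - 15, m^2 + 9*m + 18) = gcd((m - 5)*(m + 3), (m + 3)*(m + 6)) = m + 3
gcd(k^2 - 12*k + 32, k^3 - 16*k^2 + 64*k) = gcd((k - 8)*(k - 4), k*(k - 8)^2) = k - 8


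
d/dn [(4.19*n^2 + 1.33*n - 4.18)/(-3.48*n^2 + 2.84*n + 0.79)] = (16.528*n^2 - 22.4726*n + 12.9219)/(12.1104*n^4 - 19.7664*n^3 + 2.5672*n^2 + 4.4872*n + 0.6241)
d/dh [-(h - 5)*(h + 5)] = -2*h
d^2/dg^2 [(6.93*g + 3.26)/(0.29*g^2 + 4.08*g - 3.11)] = ((0.58*g + 4.08)*(1.16*g + 8.16)*(6.93*g + 3.26) - (12.0582*g + 58.4396)*(0.29*g^2 + 4.08*g - 3.11))/(0.29*g^2 + 4.08*g - 3.11)^3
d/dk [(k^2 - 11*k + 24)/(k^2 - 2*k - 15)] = 3*(3*k^2 - 26*k + 71)/(k^4 - 4*k^3 - 26*k^2 + 60*k + 225)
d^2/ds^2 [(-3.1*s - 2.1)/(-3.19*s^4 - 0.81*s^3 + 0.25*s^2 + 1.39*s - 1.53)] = (378.55092*s^7 + 555.55764*s^6 + 160.15566*s^5 + 65.09598*s^4 - 339.28576*s^3 - 182.49444*s^2 - 4.12218*s + 22.90686)/(32.461759*s^12 + 24.727923*s^11 - 1.353198*s^10 - 45.778746*s^9 + 25.264623*s^8 + 27.78729*s^7 + 15.853871*s^6 - 38.12961*s^5 + 10.904451*s^4 + 6.192818*s^3 + 7.112664*s^2 - 9.761553*s + 3.581577)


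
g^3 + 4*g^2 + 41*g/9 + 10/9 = (g + 1/3)*(g + 5/3)*(g + 2)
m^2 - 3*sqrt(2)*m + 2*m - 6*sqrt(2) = (m + 2)*(m - 3*sqrt(2))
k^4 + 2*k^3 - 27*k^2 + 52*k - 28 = (k - 2)^2*(k - 1)*(k + 7)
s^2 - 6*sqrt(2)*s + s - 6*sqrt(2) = (s + 1)*(s - 6*sqrt(2))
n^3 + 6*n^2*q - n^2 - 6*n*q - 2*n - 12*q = (n - 2)*(n + 1)*(n + 6*q)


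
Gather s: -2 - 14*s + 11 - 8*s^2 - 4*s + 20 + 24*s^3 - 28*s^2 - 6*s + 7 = 24*s^3 - 36*s^2 - 24*s + 36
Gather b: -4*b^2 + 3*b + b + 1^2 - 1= -4*b^2 + 4*b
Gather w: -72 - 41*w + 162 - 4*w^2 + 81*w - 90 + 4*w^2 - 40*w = 0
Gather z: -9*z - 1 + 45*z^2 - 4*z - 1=45*z^2 - 13*z - 2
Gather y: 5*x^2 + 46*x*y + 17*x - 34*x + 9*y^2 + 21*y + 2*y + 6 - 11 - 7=5*x^2 - 17*x + 9*y^2 + y*(46*x + 23) - 12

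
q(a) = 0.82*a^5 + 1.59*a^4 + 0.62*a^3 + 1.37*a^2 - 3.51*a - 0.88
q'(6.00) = 6767.25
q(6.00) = 8598.26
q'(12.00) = 96304.89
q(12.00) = 238238.12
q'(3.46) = 879.29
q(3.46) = 663.56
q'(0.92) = 8.47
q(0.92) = -0.79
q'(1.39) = 36.28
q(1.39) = 8.74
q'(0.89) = 7.46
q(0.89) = -1.03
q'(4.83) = 3001.13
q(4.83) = 3104.83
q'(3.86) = 1310.75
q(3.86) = 1097.29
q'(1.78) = 84.29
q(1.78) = 31.32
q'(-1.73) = 1.11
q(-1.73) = 7.62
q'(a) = 4.1*a^4 + 6.36*a^3 + 1.86*a^2 + 2.74*a - 3.51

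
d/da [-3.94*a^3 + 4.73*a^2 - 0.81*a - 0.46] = -11.82*a^2 + 9.46*a - 0.81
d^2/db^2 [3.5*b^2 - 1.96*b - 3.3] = 7.00000000000000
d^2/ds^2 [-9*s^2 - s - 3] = -18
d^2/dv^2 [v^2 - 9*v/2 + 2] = 2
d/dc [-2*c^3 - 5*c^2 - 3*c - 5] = -6*c^2 - 10*c - 3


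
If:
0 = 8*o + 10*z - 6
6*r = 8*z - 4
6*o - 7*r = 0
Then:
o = 7/101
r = 6/101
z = 55/101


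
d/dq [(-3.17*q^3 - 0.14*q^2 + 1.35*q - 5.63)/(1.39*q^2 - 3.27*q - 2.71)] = (-4.4063*q^4 + 20.7318*q^3 + 24.3534*q^2 + 16.4102*q - 22.0686)/(1.9321*q^4 - 9.0906*q^3 + 3.1591*q^2 + 17.7234*q + 7.3441)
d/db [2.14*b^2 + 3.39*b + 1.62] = 4.28*b + 3.39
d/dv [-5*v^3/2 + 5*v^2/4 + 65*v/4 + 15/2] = -15*v^2/2 + 5*v/2 + 65/4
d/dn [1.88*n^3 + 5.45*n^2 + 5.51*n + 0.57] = 5.64*n^2 + 10.9*n + 5.51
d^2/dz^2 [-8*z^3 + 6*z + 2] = -48*z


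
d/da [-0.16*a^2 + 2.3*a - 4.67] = 2.3 - 0.32*a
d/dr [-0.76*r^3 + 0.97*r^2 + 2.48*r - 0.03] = -2.28*r^2 + 1.94*r + 2.48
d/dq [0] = 0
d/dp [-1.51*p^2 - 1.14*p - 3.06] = -3.02*p - 1.14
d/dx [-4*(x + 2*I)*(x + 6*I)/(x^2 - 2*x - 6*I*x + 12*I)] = (x^2*(8 + 56*I) + x*(-96 - 96*I) + 480 + 288*I)/(x^4 + x^3*(-4 - 12*I) + x^2*(-32 + 48*I) + x*(144 - 48*I) - 144)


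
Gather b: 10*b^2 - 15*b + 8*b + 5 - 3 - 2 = 10*b^2 - 7*b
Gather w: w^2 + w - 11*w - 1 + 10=w^2 - 10*w + 9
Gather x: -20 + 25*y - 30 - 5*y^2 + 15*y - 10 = -5*y^2 + 40*y - 60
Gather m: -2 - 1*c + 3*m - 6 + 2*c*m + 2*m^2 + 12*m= -c + 2*m^2 + m*(2*c + 15) - 8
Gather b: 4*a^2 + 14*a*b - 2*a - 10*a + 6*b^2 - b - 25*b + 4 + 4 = 4*a^2 - 12*a + 6*b^2 + b*(14*a - 26) + 8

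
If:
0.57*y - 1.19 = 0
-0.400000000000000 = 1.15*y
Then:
No Solution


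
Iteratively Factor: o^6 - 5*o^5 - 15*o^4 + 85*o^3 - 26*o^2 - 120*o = (o)*(o^5 - 5*o^4 - 15*o^3 + 85*o^2 - 26*o - 120) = o*(o - 5)*(o^4 - 15*o^2 + 10*o + 24) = o*(o - 5)*(o - 3)*(o^3 + 3*o^2 - 6*o - 8) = o*(o - 5)*(o - 3)*(o + 4)*(o^2 - o - 2) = o*(o - 5)*(o - 3)*(o - 2)*(o + 4)*(o + 1)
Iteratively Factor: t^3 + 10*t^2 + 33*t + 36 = (t + 3)*(t^2 + 7*t + 12) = (t + 3)^2*(t + 4)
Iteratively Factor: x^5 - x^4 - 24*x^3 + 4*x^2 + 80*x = (x + 4)*(x^4 - 5*x^3 - 4*x^2 + 20*x) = x*(x + 4)*(x^3 - 5*x^2 - 4*x + 20) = x*(x - 2)*(x + 4)*(x^2 - 3*x - 10) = x*(x - 2)*(x + 2)*(x + 4)*(x - 5)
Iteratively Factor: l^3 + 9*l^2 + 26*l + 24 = (l + 3)*(l^2 + 6*l + 8) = (l + 3)*(l + 4)*(l + 2)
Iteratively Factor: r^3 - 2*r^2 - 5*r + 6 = (r - 3)*(r^2 + r - 2) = (r - 3)*(r + 2)*(r - 1)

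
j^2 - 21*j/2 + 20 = (j - 8)*(j - 5/2)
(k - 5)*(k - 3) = k^2 - 8*k + 15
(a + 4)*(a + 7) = a^2 + 11*a + 28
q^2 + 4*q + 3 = (q + 1)*(q + 3)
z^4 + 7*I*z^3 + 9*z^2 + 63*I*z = z*(z - 3*I)*(z + 3*I)*(z + 7*I)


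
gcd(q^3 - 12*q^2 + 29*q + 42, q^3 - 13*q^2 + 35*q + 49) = q^2 - 6*q - 7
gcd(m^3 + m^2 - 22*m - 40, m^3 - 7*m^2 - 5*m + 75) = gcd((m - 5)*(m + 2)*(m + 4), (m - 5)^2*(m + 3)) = m - 5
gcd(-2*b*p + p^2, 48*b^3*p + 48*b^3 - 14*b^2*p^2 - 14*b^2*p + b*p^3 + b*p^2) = 1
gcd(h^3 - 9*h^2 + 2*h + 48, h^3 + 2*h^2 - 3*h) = 1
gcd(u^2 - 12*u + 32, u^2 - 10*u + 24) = u - 4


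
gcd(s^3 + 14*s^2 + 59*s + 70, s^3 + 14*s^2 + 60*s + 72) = s + 2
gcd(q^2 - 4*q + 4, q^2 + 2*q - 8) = q - 2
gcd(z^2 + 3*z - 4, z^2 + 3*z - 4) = z^2 + 3*z - 4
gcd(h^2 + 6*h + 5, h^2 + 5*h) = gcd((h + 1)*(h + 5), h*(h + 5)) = h + 5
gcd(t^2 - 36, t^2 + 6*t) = t + 6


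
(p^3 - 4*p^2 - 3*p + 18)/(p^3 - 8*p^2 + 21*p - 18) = (p + 2)/(p - 2)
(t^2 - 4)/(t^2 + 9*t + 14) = (t - 2)/(t + 7)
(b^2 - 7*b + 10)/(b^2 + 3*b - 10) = (b - 5)/(b + 5)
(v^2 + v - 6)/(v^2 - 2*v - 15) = (v - 2)/(v - 5)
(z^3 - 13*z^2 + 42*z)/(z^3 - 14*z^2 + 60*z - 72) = z*(z - 7)/(z^2 - 8*z + 12)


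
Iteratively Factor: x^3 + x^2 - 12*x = (x - 3)*(x^2 + 4*x) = x*(x - 3)*(x + 4)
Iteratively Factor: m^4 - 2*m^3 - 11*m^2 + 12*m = (m)*(m^3 - 2*m^2 - 11*m + 12) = m*(m - 1)*(m^2 - m - 12) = m*(m - 1)*(m + 3)*(m - 4)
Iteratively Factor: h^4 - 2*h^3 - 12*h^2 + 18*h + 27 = (h - 3)*(h^3 + h^2 - 9*h - 9) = (h - 3)*(h + 1)*(h^2 - 9) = (h - 3)*(h + 1)*(h + 3)*(h - 3)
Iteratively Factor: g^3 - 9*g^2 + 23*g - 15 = (g - 1)*(g^2 - 8*g + 15) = (g - 5)*(g - 1)*(g - 3)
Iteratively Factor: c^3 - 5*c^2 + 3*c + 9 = (c - 3)*(c^2 - 2*c - 3) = (c - 3)^2*(c + 1)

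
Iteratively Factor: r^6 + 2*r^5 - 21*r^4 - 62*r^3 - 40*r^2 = (r)*(r^5 + 2*r^4 - 21*r^3 - 62*r^2 - 40*r) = r*(r + 2)*(r^4 - 21*r^2 - 20*r) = r^2*(r + 2)*(r^3 - 21*r - 20) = r^2*(r + 1)*(r + 2)*(r^2 - r - 20) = r^2*(r - 5)*(r + 1)*(r + 2)*(r + 4)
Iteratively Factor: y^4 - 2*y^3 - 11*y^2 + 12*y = (y - 4)*(y^3 + 2*y^2 - 3*y) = y*(y - 4)*(y^2 + 2*y - 3) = y*(y - 4)*(y + 3)*(y - 1)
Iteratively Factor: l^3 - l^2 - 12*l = (l - 4)*(l^2 + 3*l) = l*(l - 4)*(l + 3)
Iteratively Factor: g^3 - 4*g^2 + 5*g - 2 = (g - 1)*(g^2 - 3*g + 2) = (g - 2)*(g - 1)*(g - 1)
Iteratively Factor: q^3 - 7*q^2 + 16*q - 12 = (q - 3)*(q^2 - 4*q + 4) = (q - 3)*(q - 2)*(q - 2)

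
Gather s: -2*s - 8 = -2*s - 8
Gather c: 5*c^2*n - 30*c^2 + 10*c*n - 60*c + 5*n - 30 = c^2*(5*n - 30) + c*(10*n - 60) + 5*n - 30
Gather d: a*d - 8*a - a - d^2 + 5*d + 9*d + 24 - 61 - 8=-9*a - d^2 + d*(a + 14) - 45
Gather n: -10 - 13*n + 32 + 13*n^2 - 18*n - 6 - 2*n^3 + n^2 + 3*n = -2*n^3 + 14*n^2 - 28*n + 16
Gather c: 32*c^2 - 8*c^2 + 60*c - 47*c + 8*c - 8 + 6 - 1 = 24*c^2 + 21*c - 3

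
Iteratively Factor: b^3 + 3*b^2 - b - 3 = (b + 3)*(b^2 - 1) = (b - 1)*(b + 3)*(b + 1)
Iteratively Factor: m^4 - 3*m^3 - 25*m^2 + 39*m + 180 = (m - 5)*(m^3 + 2*m^2 - 15*m - 36) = (m - 5)*(m + 3)*(m^2 - m - 12) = (m - 5)*(m - 4)*(m + 3)*(m + 3)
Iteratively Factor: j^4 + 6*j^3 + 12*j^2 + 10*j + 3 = (j + 1)*(j^3 + 5*j^2 + 7*j + 3) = (j + 1)*(j + 3)*(j^2 + 2*j + 1) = (j + 1)^2*(j + 3)*(j + 1)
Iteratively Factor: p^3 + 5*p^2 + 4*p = (p + 4)*(p^2 + p) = (p + 1)*(p + 4)*(p)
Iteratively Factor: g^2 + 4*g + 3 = (g + 3)*(g + 1)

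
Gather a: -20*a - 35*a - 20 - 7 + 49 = 22 - 55*a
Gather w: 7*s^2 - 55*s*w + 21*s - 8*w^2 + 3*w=7*s^2 + 21*s - 8*w^2 + w*(3 - 55*s)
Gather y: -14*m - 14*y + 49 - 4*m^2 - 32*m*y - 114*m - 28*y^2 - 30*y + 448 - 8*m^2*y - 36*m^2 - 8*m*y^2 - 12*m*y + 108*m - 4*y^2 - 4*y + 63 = -40*m^2 - 20*m + y^2*(-8*m - 32) + y*(-8*m^2 - 44*m - 48) + 560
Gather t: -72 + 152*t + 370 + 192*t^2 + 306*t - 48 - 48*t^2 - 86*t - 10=144*t^2 + 372*t + 240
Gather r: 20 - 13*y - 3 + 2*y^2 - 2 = 2*y^2 - 13*y + 15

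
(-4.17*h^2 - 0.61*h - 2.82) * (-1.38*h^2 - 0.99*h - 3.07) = 5.7546*h^4 + 4.9701*h^3 + 17.2974*h^2 + 4.6645*h + 8.6574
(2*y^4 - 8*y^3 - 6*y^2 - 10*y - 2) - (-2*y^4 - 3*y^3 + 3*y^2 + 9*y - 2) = 4*y^4 - 5*y^3 - 9*y^2 - 19*y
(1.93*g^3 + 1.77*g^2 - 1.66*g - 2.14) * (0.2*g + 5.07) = 0.386*g^4 + 10.1391*g^3 + 8.6419*g^2 - 8.8442*g - 10.8498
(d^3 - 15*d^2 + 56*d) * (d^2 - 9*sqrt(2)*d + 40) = d^5 - 15*d^4 - 9*sqrt(2)*d^4 + 96*d^3 + 135*sqrt(2)*d^3 - 504*sqrt(2)*d^2 - 600*d^2 + 2240*d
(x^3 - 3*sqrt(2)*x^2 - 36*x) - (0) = x^3 - 3*sqrt(2)*x^2 - 36*x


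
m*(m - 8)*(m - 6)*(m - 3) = m^4 - 17*m^3 + 90*m^2 - 144*m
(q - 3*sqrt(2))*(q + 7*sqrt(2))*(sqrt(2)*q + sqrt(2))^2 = 2*q^4 + 4*q^3 + 8*sqrt(2)*q^3 - 82*q^2 + 16*sqrt(2)*q^2 - 168*q + 8*sqrt(2)*q - 84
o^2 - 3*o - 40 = (o - 8)*(o + 5)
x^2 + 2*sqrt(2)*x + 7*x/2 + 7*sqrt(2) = (x + 7/2)*(x + 2*sqrt(2))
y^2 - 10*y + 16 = (y - 8)*(y - 2)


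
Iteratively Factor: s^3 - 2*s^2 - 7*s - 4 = (s + 1)*(s^2 - 3*s - 4) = (s + 1)^2*(s - 4)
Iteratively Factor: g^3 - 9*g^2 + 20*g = (g)*(g^2 - 9*g + 20) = g*(g - 5)*(g - 4)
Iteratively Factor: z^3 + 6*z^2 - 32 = (z + 4)*(z^2 + 2*z - 8) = (z - 2)*(z + 4)*(z + 4)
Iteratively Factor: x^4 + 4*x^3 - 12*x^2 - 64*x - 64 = (x + 2)*(x^3 + 2*x^2 - 16*x - 32) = (x + 2)*(x + 4)*(x^2 - 2*x - 8) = (x - 4)*(x + 2)*(x + 4)*(x + 2)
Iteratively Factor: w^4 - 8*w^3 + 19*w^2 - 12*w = (w - 4)*(w^3 - 4*w^2 + 3*w) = (w - 4)*(w - 1)*(w^2 - 3*w) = w*(w - 4)*(w - 1)*(w - 3)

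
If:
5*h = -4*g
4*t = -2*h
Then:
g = 5*t/2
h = -2*t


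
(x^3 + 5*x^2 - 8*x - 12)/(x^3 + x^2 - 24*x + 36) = (x + 1)/(x - 3)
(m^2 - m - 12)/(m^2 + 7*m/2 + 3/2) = 2*(m - 4)/(2*m + 1)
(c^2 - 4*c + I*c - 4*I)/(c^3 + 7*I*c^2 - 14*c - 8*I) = (c - 4)/(c^2 + 6*I*c - 8)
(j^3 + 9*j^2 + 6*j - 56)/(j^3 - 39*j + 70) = (j + 4)/(j - 5)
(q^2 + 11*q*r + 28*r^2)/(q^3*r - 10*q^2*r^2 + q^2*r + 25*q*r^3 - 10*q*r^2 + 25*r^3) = (q^2 + 11*q*r + 28*r^2)/(r*(q^3 - 10*q^2*r + q^2 + 25*q*r^2 - 10*q*r + 25*r^2))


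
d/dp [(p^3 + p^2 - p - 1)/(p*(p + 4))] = (p^4 + 8*p^3 + 5*p^2 + 2*p + 4)/(p^2*(p^2 + 8*p + 16))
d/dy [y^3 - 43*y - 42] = 3*y^2 - 43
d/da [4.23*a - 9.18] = 4.23000000000000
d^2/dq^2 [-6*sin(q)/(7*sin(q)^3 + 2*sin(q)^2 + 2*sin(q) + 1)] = 6*(196*sin(q)^7 + 154*sin(q)^6 - 314*sin(q)^5 - 347*sin(q)^4 + 145*sin(q)^2 - sin(q) - 7*sin(3*q)^2 + 8*sin(3*q) - 2*sin(5*q) + 4)/(7*sin(q)^3 + 2*sin(q)^2 + 2*sin(q) + 1)^3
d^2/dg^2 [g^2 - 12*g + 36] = 2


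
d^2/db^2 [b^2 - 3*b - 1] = 2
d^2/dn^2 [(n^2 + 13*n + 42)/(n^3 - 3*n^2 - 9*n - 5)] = 2*(n^4 + 37*n^3 + 87*n^2 - 977*n + 2212)/(n^7 - 11*n^6 + 21*n^5 + 89*n^4 - 109*n^3 - 465*n^2 - 425*n - 125)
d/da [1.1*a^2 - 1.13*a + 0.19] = 2.2*a - 1.13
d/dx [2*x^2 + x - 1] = 4*x + 1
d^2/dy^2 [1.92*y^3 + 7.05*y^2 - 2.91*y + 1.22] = 11.52*y + 14.1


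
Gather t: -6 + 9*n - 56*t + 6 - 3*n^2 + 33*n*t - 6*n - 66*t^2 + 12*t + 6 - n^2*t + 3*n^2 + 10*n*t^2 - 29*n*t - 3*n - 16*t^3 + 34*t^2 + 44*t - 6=-16*t^3 + t^2*(10*n - 32) + t*(-n^2 + 4*n)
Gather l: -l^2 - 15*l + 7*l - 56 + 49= -l^2 - 8*l - 7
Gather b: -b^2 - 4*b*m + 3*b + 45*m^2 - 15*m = -b^2 + b*(3 - 4*m) + 45*m^2 - 15*m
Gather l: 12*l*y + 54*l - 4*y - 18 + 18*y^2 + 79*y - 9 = l*(12*y + 54) + 18*y^2 + 75*y - 27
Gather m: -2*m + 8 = 8 - 2*m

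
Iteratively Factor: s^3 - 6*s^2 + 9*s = (s - 3)*(s^2 - 3*s) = s*(s - 3)*(s - 3)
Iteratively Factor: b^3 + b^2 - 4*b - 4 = (b - 2)*(b^2 + 3*b + 2) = (b - 2)*(b + 2)*(b + 1)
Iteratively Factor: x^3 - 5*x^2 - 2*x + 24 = (x - 4)*(x^2 - x - 6) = (x - 4)*(x - 3)*(x + 2)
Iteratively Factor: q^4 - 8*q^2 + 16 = (q - 2)*(q^3 + 2*q^2 - 4*q - 8) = (q - 2)*(q + 2)*(q^2 - 4) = (q - 2)*(q + 2)^2*(q - 2)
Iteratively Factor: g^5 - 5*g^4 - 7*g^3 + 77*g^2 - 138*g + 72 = (g + 4)*(g^4 - 9*g^3 + 29*g^2 - 39*g + 18) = (g - 3)*(g + 4)*(g^3 - 6*g^2 + 11*g - 6) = (g - 3)*(g - 2)*(g + 4)*(g^2 - 4*g + 3) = (g - 3)*(g - 2)*(g - 1)*(g + 4)*(g - 3)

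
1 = 1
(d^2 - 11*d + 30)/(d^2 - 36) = (d - 5)/(d + 6)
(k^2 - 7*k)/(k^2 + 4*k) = (k - 7)/(k + 4)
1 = 1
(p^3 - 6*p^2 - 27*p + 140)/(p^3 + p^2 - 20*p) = (p - 7)/p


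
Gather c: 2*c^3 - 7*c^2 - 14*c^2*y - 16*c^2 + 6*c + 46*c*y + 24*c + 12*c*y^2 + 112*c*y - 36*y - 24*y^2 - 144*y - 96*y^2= 2*c^3 + c^2*(-14*y - 23) + c*(12*y^2 + 158*y + 30) - 120*y^2 - 180*y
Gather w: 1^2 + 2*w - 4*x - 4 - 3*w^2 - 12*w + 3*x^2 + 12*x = -3*w^2 - 10*w + 3*x^2 + 8*x - 3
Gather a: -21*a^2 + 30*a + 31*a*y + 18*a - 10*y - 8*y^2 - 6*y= -21*a^2 + a*(31*y + 48) - 8*y^2 - 16*y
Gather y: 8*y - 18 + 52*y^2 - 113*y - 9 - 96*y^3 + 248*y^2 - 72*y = -96*y^3 + 300*y^2 - 177*y - 27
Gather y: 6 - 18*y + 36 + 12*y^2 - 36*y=12*y^2 - 54*y + 42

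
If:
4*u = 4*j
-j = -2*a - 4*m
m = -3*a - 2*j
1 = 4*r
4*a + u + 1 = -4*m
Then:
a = 9/2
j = -5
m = -7/2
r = 1/4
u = -5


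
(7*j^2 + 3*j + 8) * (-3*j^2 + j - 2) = -21*j^4 - 2*j^3 - 35*j^2 + 2*j - 16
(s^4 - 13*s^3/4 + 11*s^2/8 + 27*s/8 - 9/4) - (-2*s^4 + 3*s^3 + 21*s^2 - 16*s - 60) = 3*s^4 - 25*s^3/4 - 157*s^2/8 + 155*s/8 + 231/4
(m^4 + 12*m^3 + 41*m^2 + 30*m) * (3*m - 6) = 3*m^5 + 30*m^4 + 51*m^3 - 156*m^2 - 180*m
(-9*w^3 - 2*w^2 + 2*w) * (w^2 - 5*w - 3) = -9*w^5 + 43*w^4 + 39*w^3 - 4*w^2 - 6*w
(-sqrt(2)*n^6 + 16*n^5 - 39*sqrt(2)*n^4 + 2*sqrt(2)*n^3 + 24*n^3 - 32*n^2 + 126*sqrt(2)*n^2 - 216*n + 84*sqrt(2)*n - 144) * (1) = -sqrt(2)*n^6 + 16*n^5 - 39*sqrt(2)*n^4 + 2*sqrt(2)*n^3 + 24*n^3 - 32*n^2 + 126*sqrt(2)*n^2 - 216*n + 84*sqrt(2)*n - 144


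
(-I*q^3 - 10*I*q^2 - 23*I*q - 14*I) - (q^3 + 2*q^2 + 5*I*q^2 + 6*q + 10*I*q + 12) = -q^3 - I*q^3 - 2*q^2 - 15*I*q^2 - 6*q - 33*I*q - 12 - 14*I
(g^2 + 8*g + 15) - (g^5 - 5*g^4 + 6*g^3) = -g^5 + 5*g^4 - 6*g^3 + g^2 + 8*g + 15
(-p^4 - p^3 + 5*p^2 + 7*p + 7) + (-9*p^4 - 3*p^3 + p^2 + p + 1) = -10*p^4 - 4*p^3 + 6*p^2 + 8*p + 8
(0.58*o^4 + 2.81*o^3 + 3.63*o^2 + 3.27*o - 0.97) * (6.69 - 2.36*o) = -1.3688*o^5 - 2.7514*o^4 + 10.2321*o^3 + 16.5675*o^2 + 24.1655*o - 6.4893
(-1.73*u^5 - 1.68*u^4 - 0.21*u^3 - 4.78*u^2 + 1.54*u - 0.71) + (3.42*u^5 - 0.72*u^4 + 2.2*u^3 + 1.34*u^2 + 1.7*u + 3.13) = 1.69*u^5 - 2.4*u^4 + 1.99*u^3 - 3.44*u^2 + 3.24*u + 2.42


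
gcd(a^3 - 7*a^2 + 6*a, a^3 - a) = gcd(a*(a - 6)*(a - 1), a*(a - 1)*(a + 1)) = a^2 - a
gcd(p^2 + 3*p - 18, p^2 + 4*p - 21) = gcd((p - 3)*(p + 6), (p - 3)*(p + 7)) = p - 3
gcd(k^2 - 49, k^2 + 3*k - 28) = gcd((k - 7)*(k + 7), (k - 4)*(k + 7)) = k + 7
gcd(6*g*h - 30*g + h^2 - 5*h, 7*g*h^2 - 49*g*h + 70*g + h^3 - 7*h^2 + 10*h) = h - 5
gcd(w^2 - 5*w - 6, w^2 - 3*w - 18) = w - 6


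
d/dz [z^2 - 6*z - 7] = 2*z - 6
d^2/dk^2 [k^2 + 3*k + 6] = 2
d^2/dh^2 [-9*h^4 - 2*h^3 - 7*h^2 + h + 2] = -108*h^2 - 12*h - 14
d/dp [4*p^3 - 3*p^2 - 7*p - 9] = 12*p^2 - 6*p - 7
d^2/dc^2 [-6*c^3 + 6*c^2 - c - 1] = 12 - 36*c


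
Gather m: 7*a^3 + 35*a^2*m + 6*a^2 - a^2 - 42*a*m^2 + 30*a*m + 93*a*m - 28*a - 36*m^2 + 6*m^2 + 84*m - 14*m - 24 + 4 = 7*a^3 + 5*a^2 - 28*a + m^2*(-42*a - 30) + m*(35*a^2 + 123*a + 70) - 20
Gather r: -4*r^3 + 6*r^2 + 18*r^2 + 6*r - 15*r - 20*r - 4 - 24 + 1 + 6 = -4*r^3 + 24*r^2 - 29*r - 21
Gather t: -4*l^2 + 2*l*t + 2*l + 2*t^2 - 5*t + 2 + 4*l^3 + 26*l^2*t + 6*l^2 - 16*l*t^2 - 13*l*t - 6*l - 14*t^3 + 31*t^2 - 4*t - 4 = 4*l^3 + 2*l^2 - 4*l - 14*t^3 + t^2*(33 - 16*l) + t*(26*l^2 - 11*l - 9) - 2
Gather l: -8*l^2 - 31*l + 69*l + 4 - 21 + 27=-8*l^2 + 38*l + 10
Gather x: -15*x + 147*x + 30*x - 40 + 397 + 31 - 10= 162*x + 378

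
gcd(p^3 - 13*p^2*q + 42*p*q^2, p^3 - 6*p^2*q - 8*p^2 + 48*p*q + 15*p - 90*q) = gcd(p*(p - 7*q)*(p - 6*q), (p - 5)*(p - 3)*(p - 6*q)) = p - 6*q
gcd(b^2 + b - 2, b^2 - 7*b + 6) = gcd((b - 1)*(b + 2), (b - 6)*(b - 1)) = b - 1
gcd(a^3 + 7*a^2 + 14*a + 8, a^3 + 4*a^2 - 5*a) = 1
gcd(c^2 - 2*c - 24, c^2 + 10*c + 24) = c + 4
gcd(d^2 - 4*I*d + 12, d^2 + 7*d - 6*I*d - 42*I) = d - 6*I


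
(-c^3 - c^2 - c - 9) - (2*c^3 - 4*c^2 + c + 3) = -3*c^3 + 3*c^2 - 2*c - 12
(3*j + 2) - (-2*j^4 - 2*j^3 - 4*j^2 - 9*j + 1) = 2*j^4 + 2*j^3 + 4*j^2 + 12*j + 1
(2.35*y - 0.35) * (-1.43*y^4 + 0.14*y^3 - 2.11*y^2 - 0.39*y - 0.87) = -3.3605*y^5 + 0.8295*y^4 - 5.0075*y^3 - 0.178*y^2 - 1.908*y + 0.3045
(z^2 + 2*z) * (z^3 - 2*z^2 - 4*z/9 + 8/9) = z^5 - 40*z^3/9 + 16*z/9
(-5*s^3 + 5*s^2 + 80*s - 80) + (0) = -5*s^3 + 5*s^2 + 80*s - 80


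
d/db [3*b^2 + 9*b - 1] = 6*b + 9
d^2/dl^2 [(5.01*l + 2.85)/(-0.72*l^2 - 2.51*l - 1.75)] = (-(1.44*l + 2.51)*(2.88*l + 5.02)*(5.01*l + 2.85) + (21.6432*l + 29.2542)*(0.72*l^2 + 2.51*l + 1.75))/(0.72*l^2 + 2.51*l + 1.75)^3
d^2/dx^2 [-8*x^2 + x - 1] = -16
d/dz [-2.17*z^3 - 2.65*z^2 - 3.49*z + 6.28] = -6.51*z^2 - 5.3*z - 3.49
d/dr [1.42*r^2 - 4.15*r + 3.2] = 2.84*r - 4.15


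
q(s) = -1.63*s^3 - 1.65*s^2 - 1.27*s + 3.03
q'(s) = -4.89*s^2 - 3.3*s - 1.27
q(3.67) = -104.43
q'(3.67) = -79.24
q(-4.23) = 102.25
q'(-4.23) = -74.81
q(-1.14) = 4.75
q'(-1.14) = -3.86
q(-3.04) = 37.44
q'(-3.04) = -36.43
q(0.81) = 0.05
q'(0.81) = -7.15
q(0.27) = 2.53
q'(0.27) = -2.52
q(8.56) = -1151.11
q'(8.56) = -387.83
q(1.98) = -18.61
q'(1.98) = -26.97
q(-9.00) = 1069.08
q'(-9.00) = -367.66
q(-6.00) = 303.33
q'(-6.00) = -157.51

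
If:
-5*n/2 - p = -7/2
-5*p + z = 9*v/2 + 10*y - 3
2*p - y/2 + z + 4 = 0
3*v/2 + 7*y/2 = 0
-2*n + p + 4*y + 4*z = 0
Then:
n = 225/179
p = 64/179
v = -1463/179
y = 627/179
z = -1061/358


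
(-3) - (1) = -4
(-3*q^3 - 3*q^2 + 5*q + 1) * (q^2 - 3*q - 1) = -3*q^5 + 6*q^4 + 17*q^3 - 11*q^2 - 8*q - 1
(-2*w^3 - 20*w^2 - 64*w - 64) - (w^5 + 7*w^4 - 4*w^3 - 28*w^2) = -w^5 - 7*w^4 + 2*w^3 + 8*w^2 - 64*w - 64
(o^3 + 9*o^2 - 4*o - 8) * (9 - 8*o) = -8*o^4 - 63*o^3 + 113*o^2 + 28*o - 72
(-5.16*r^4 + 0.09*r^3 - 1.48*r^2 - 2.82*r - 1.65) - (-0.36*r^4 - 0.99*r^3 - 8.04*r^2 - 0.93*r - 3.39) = -4.8*r^4 + 1.08*r^3 + 6.56*r^2 - 1.89*r + 1.74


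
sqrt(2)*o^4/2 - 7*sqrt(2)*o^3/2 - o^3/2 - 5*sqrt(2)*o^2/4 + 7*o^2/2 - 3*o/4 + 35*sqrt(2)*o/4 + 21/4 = (o - 7)*(o - 3*sqrt(2)/2)*(o + sqrt(2)/2)*(sqrt(2)*o/2 + 1/2)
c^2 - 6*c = c*(c - 6)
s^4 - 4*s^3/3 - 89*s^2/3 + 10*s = s*(s - 6)*(s - 1/3)*(s + 5)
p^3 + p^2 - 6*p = p*(p - 2)*(p + 3)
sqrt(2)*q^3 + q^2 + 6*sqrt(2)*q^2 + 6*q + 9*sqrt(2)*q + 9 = (q + 3)^2*(sqrt(2)*q + 1)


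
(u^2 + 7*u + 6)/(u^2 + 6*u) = (u + 1)/u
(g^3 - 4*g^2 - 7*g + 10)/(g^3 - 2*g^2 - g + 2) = (g^2 - 3*g - 10)/(g^2 - g - 2)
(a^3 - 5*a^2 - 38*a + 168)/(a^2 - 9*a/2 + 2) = 2*(a^2 - a - 42)/(2*a - 1)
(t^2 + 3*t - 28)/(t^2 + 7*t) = (t - 4)/t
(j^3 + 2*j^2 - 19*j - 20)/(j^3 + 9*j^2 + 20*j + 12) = (j^2 + j - 20)/(j^2 + 8*j + 12)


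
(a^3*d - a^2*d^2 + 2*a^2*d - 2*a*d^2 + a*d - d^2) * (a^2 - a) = a^5*d - a^4*d^2 + a^4*d - a^3*d^2 - a^3*d + a^2*d^2 - a^2*d + a*d^2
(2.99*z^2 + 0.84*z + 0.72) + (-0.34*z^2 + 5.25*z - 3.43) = 2.65*z^2 + 6.09*z - 2.71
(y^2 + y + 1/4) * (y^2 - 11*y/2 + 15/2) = y^4 - 9*y^3/2 + 9*y^2/4 + 49*y/8 + 15/8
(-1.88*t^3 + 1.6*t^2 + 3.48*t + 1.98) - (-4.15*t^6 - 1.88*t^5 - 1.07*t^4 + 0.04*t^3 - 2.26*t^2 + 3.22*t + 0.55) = 4.15*t^6 + 1.88*t^5 + 1.07*t^4 - 1.92*t^3 + 3.86*t^2 + 0.26*t + 1.43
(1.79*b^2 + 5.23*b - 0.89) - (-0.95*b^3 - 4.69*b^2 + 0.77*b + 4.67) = 0.95*b^3 + 6.48*b^2 + 4.46*b - 5.56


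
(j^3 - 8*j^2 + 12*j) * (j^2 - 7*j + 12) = j^5 - 15*j^4 + 80*j^3 - 180*j^2 + 144*j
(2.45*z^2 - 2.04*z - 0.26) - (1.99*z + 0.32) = 2.45*z^2 - 4.03*z - 0.58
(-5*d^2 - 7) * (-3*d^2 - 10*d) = 15*d^4 + 50*d^3 + 21*d^2 + 70*d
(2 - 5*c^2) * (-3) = 15*c^2 - 6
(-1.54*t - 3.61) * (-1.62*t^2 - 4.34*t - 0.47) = 2.4948*t^3 + 12.5318*t^2 + 16.3912*t + 1.6967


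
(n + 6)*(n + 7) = n^2 + 13*n + 42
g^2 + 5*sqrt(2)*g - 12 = (g - sqrt(2))*(g + 6*sqrt(2))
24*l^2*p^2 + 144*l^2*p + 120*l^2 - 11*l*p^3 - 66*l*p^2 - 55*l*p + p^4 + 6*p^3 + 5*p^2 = (-8*l + p)*(-3*l + p)*(p + 1)*(p + 5)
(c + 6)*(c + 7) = c^2 + 13*c + 42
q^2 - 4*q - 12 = (q - 6)*(q + 2)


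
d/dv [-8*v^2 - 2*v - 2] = -16*v - 2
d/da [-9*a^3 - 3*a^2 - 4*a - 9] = -27*a^2 - 6*a - 4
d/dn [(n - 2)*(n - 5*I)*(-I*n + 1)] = -3*I*n^2 - 4*n*(2 - I) + 8 - 5*I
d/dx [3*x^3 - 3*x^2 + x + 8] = 9*x^2 - 6*x + 1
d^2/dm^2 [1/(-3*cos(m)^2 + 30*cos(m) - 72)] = (8*sin(m)^4 - 12*sin(m)^2 + 555*cos(m) - 15*cos(3*m) - 300)/(6*(cos(m) - 6)^3*(cos(m) - 4)^3)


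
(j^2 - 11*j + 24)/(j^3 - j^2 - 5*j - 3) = (j - 8)/(j^2 + 2*j + 1)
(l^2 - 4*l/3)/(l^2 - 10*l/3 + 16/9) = 3*l*(3*l - 4)/(9*l^2 - 30*l + 16)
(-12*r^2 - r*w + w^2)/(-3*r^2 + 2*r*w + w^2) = (4*r - w)/(r - w)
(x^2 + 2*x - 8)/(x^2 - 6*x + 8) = (x + 4)/(x - 4)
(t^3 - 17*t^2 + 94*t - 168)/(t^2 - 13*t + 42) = t - 4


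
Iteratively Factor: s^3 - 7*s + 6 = (s - 1)*(s^2 + s - 6) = (s - 1)*(s + 3)*(s - 2)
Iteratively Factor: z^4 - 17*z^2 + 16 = (z + 1)*(z^3 - z^2 - 16*z + 16) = (z - 4)*(z + 1)*(z^2 + 3*z - 4) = (z - 4)*(z + 1)*(z + 4)*(z - 1)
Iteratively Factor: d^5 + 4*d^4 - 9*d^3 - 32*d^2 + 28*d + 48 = (d + 1)*(d^4 + 3*d^3 - 12*d^2 - 20*d + 48) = (d - 2)*(d + 1)*(d^3 + 5*d^2 - 2*d - 24) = (d - 2)*(d + 1)*(d + 3)*(d^2 + 2*d - 8) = (d - 2)*(d + 1)*(d + 3)*(d + 4)*(d - 2)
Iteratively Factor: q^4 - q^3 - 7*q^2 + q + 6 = (q + 1)*(q^3 - 2*q^2 - 5*q + 6) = (q - 3)*(q + 1)*(q^2 + q - 2) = (q - 3)*(q + 1)*(q + 2)*(q - 1)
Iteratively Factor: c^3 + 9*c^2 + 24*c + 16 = (c + 4)*(c^2 + 5*c + 4) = (c + 1)*(c + 4)*(c + 4)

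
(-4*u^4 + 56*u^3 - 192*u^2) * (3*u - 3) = -12*u^5 + 180*u^4 - 744*u^3 + 576*u^2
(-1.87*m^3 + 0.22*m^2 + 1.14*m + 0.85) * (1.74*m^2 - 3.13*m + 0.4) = -3.2538*m^5 + 6.2359*m^4 + 0.547*m^3 - 2.0012*m^2 - 2.2045*m + 0.34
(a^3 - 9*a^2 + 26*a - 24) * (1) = a^3 - 9*a^2 + 26*a - 24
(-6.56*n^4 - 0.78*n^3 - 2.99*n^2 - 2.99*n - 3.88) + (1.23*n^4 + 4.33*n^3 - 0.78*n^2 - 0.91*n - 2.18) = -5.33*n^4 + 3.55*n^3 - 3.77*n^2 - 3.9*n - 6.06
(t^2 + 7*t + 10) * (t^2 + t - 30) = t^4 + 8*t^3 - 13*t^2 - 200*t - 300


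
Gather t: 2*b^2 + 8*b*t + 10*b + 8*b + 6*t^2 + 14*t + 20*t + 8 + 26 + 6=2*b^2 + 18*b + 6*t^2 + t*(8*b + 34) + 40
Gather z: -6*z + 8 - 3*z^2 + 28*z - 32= -3*z^2 + 22*z - 24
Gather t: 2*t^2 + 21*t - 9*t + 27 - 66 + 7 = 2*t^2 + 12*t - 32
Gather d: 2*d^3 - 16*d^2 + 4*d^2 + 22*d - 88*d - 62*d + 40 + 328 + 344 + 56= 2*d^3 - 12*d^2 - 128*d + 768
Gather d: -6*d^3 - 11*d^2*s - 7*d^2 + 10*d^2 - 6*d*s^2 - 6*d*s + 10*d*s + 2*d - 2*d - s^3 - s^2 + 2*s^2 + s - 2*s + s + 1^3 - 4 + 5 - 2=-6*d^3 + d^2*(3 - 11*s) + d*(-6*s^2 + 4*s) - s^3 + s^2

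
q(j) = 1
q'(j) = 0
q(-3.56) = 1.00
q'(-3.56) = 0.00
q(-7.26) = 1.00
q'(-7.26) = 0.00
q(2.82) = 1.00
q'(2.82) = 0.00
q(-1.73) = 1.00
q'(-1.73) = 0.00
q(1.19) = 1.00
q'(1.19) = 0.00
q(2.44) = 1.00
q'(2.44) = 0.00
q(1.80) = 1.00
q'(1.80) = 0.00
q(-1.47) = 1.00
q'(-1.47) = 0.00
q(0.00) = 1.00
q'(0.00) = 0.00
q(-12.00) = 1.00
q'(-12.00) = 0.00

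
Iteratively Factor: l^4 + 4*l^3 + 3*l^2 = (l)*(l^3 + 4*l^2 + 3*l) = l*(l + 3)*(l^2 + l) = l*(l + 1)*(l + 3)*(l)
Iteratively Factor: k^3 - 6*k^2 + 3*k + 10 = (k - 2)*(k^2 - 4*k - 5) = (k - 5)*(k - 2)*(k + 1)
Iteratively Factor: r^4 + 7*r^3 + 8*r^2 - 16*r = (r - 1)*(r^3 + 8*r^2 + 16*r) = r*(r - 1)*(r^2 + 8*r + 16) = r*(r - 1)*(r + 4)*(r + 4)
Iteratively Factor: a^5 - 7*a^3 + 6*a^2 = (a + 3)*(a^4 - 3*a^3 + 2*a^2) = a*(a + 3)*(a^3 - 3*a^2 + 2*a) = a*(a - 1)*(a + 3)*(a^2 - 2*a) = a^2*(a - 1)*(a + 3)*(a - 2)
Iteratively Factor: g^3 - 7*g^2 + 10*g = (g - 2)*(g^2 - 5*g) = (g - 5)*(g - 2)*(g)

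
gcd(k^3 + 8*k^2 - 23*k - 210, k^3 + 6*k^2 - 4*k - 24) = k + 6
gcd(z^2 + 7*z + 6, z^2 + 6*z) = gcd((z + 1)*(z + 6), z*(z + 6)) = z + 6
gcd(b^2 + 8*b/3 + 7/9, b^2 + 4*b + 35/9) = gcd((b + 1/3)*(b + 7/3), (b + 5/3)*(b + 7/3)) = b + 7/3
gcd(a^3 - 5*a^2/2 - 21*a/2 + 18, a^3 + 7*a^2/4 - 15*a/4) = a + 3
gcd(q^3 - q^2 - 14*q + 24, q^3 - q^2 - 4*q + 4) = q - 2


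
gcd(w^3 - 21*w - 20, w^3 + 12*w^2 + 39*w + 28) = w^2 + 5*w + 4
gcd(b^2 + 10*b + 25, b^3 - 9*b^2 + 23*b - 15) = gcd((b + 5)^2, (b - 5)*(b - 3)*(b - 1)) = 1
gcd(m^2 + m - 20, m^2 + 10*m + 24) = 1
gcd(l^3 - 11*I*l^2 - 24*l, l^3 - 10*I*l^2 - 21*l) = l^2 - 3*I*l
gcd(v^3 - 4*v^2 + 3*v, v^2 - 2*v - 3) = v - 3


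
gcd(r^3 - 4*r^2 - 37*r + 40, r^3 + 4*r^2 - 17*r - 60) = r + 5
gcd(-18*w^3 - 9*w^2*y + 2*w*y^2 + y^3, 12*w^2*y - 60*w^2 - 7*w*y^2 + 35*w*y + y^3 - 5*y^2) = -3*w + y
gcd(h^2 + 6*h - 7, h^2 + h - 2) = h - 1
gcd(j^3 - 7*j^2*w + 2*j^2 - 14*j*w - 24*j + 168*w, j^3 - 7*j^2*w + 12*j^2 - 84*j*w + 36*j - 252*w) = -j^2 + 7*j*w - 6*j + 42*w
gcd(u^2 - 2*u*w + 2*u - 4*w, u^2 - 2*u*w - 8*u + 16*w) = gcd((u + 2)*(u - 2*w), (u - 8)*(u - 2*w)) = u - 2*w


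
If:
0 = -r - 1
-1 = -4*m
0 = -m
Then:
No Solution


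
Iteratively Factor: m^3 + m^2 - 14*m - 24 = (m - 4)*(m^2 + 5*m + 6) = (m - 4)*(m + 2)*(m + 3)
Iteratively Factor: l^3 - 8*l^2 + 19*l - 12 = (l - 4)*(l^2 - 4*l + 3) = (l - 4)*(l - 1)*(l - 3)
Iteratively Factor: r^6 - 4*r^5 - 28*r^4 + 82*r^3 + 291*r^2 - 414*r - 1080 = (r + 3)*(r^5 - 7*r^4 - 7*r^3 + 103*r^2 - 18*r - 360) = (r + 2)*(r + 3)*(r^4 - 9*r^3 + 11*r^2 + 81*r - 180) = (r + 2)*(r + 3)^2*(r^3 - 12*r^2 + 47*r - 60) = (r - 3)*(r + 2)*(r + 3)^2*(r^2 - 9*r + 20) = (r - 4)*(r - 3)*(r + 2)*(r + 3)^2*(r - 5)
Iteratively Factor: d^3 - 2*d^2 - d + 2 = (d + 1)*(d^2 - 3*d + 2) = (d - 2)*(d + 1)*(d - 1)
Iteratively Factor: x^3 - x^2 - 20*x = (x - 5)*(x^2 + 4*x) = (x - 5)*(x + 4)*(x)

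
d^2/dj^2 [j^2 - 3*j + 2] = 2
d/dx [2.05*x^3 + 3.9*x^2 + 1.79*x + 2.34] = 6.15*x^2 + 7.8*x + 1.79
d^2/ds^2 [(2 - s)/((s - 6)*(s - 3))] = 2*(-s^3 + 6*s^2 - 36)/(s^6 - 27*s^5 + 297*s^4 - 1701*s^3 + 5346*s^2 - 8748*s + 5832)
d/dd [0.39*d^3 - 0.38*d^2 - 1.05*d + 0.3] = 1.17*d^2 - 0.76*d - 1.05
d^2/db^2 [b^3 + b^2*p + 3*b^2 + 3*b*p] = 6*b + 2*p + 6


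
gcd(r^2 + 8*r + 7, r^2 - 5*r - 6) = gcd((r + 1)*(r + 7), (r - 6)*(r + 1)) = r + 1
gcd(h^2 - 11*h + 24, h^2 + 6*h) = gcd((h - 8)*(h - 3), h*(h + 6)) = 1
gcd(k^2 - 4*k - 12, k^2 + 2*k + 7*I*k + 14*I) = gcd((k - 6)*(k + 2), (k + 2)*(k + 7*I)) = k + 2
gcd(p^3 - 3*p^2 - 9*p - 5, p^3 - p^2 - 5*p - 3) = p^2 + 2*p + 1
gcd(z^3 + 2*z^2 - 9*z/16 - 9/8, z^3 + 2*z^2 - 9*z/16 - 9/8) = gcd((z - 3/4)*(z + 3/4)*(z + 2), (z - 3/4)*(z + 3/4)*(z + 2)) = z^3 + 2*z^2 - 9*z/16 - 9/8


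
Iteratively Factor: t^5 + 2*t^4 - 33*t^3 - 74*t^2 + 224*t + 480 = (t + 4)*(t^4 - 2*t^3 - 25*t^2 + 26*t + 120) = (t + 4)^2*(t^3 - 6*t^2 - t + 30) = (t - 3)*(t + 4)^2*(t^2 - 3*t - 10) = (t - 3)*(t + 2)*(t + 4)^2*(t - 5)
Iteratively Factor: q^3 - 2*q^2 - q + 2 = (q + 1)*(q^2 - 3*q + 2) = (q - 2)*(q + 1)*(q - 1)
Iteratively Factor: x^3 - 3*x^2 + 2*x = (x - 1)*(x^2 - 2*x) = x*(x - 1)*(x - 2)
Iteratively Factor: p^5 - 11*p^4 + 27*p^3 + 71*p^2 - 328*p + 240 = (p - 4)*(p^4 - 7*p^3 - p^2 + 67*p - 60) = (p - 4)*(p - 1)*(p^3 - 6*p^2 - 7*p + 60) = (p - 4)^2*(p - 1)*(p^2 - 2*p - 15) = (p - 4)^2*(p - 1)*(p + 3)*(p - 5)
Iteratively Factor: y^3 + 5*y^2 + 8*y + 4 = (y + 2)*(y^2 + 3*y + 2) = (y + 2)^2*(y + 1)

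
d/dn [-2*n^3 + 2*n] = 2 - 6*n^2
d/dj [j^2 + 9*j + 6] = 2*j + 9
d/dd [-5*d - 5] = -5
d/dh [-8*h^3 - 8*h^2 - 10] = 8*h*(-3*h - 2)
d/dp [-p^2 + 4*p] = 4 - 2*p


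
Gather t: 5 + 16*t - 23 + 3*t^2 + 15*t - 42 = 3*t^2 + 31*t - 60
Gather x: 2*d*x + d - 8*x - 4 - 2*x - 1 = d + x*(2*d - 10) - 5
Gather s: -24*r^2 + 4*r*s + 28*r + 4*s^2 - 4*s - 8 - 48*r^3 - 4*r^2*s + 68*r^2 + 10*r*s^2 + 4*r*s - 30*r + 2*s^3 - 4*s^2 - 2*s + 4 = -48*r^3 + 44*r^2 + 10*r*s^2 - 2*r + 2*s^3 + s*(-4*r^2 + 8*r - 6) - 4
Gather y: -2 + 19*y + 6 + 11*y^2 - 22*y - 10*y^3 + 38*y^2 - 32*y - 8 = -10*y^3 + 49*y^2 - 35*y - 4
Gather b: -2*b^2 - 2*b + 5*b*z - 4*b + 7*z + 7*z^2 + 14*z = -2*b^2 + b*(5*z - 6) + 7*z^2 + 21*z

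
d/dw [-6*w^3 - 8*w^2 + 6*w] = -18*w^2 - 16*w + 6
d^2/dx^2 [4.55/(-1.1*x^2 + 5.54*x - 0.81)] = (11.011*x^2 - 55.4554*x - 4.55*(2.2*x - 5.54)*(4.4*x - 11.08) + 8.1081)/(1.1*x^2 - 5.54*x + 0.81)^3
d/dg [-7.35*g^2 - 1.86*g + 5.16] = -14.7*g - 1.86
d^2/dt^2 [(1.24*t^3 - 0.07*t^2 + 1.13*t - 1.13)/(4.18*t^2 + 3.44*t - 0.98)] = (2.8421709430404e-14*t^5 + 5.6843418860808e-14*t^4 + 81.007112*t^3 - 145.265088*t^2 - 62.572008*t - 28.517344)/(73.034632*t^6 + 180.315168*t^5 + 97.024488*t^4 - 43.842112*t^3 - 22.747368*t^2 + 9.911328*t - 0.941192)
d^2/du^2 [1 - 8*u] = 0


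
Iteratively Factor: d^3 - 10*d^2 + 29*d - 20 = (d - 5)*(d^2 - 5*d + 4) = (d - 5)*(d - 4)*(d - 1)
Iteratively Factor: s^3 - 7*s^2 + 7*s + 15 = (s - 5)*(s^2 - 2*s - 3) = (s - 5)*(s - 3)*(s + 1)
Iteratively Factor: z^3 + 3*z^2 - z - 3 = (z + 3)*(z^2 - 1) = (z - 1)*(z + 3)*(z + 1)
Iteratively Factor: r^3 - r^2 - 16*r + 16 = (r + 4)*(r^2 - 5*r + 4) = (r - 1)*(r + 4)*(r - 4)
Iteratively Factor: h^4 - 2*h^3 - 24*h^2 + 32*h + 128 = (h - 4)*(h^3 + 2*h^2 - 16*h - 32) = (h - 4)*(h + 2)*(h^2 - 16) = (h - 4)*(h + 2)*(h + 4)*(h - 4)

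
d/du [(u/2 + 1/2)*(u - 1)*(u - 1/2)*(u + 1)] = 2*u^3 + 3*u^2/4 - 3*u/2 - 1/4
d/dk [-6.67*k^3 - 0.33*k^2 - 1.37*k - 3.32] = -20.01*k^2 - 0.66*k - 1.37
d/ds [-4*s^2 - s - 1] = -8*s - 1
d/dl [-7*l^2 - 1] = -14*l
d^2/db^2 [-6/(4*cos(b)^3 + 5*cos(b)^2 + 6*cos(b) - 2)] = 12*(-4*(6*cos(b)^2 + 5*cos(b) + 3)^2*sin(b)^2 - 72*cos(b)^6 - 130*cos(b)^5 - 122*cos(b)^4 + 41*cos(b)^3 + 99*cos(b)^2 + 12*cos(b) - 10)/(4*cos(b)^3 + 5*cos(b)^2 + 6*cos(b) - 2)^3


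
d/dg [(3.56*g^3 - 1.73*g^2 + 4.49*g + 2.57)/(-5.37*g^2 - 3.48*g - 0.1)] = (-19.1172*g^4 - 24.7776*g^3 + 29.0637*g^2 + 27.9478*g + 8.4946)/(28.8369*g^4 + 37.3752*g^3 + 13.1844*g^2 + 0.696*g + 0.01)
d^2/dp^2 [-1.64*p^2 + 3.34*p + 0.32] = -3.28000000000000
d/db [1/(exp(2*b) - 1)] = -1/(2*sinh(b)^2)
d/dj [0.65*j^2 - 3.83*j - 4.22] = 1.3*j - 3.83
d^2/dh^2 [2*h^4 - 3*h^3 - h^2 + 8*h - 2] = 24*h^2 - 18*h - 2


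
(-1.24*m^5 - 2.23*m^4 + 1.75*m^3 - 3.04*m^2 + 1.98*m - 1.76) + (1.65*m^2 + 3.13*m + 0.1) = -1.24*m^5 - 2.23*m^4 + 1.75*m^3 - 1.39*m^2 + 5.11*m - 1.66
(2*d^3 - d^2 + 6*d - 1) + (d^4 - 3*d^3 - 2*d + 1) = d^4 - d^3 - d^2 + 4*d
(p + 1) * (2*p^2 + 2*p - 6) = 2*p^3 + 4*p^2 - 4*p - 6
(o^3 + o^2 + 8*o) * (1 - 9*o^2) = -9*o^5 - 9*o^4 - 71*o^3 + o^2 + 8*o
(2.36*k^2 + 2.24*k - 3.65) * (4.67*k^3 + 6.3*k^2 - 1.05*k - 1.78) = 11.0212*k^5 + 25.3288*k^4 - 5.4115*k^3 - 29.5478*k^2 - 0.154700000000001*k + 6.497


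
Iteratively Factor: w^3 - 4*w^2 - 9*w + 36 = (w - 3)*(w^2 - w - 12) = (w - 3)*(w + 3)*(w - 4)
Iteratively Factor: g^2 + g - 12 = (g + 4)*(g - 3)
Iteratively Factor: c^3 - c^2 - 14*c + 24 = (c - 3)*(c^2 + 2*c - 8) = (c - 3)*(c - 2)*(c + 4)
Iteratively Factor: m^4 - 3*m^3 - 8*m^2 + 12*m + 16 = (m + 1)*(m^3 - 4*m^2 - 4*m + 16) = (m - 4)*(m + 1)*(m^2 - 4) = (m - 4)*(m + 1)*(m + 2)*(m - 2)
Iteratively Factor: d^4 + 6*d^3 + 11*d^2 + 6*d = (d + 2)*(d^3 + 4*d^2 + 3*d) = d*(d + 2)*(d^2 + 4*d + 3) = d*(d + 1)*(d + 2)*(d + 3)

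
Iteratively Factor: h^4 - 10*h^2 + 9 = (h + 3)*(h^3 - 3*h^2 - h + 3) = (h - 1)*(h + 3)*(h^2 - 2*h - 3) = (h - 3)*(h - 1)*(h + 3)*(h + 1)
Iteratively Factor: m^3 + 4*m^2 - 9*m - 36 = (m + 3)*(m^2 + m - 12) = (m - 3)*(m + 3)*(m + 4)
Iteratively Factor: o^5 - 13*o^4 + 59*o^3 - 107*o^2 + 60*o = (o - 5)*(o^4 - 8*o^3 + 19*o^2 - 12*o) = o*(o - 5)*(o^3 - 8*o^2 + 19*o - 12) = o*(o - 5)*(o - 3)*(o^2 - 5*o + 4) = o*(o - 5)*(o - 4)*(o - 3)*(o - 1)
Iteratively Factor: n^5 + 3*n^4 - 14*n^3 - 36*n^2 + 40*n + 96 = (n + 2)*(n^4 + n^3 - 16*n^2 - 4*n + 48) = (n + 2)^2*(n^3 - n^2 - 14*n + 24) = (n - 3)*(n + 2)^2*(n^2 + 2*n - 8) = (n - 3)*(n + 2)^2*(n + 4)*(n - 2)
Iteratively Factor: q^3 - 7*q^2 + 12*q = (q)*(q^2 - 7*q + 12) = q*(q - 3)*(q - 4)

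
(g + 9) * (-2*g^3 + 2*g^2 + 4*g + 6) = -2*g^4 - 16*g^3 + 22*g^2 + 42*g + 54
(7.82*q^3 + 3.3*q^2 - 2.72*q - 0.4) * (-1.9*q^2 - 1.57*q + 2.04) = -14.858*q^5 - 18.5474*q^4 + 15.9398*q^3 + 11.7624*q^2 - 4.9208*q - 0.816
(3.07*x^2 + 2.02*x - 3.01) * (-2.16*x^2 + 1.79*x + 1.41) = -6.6312*x^4 + 1.1321*x^3 + 14.4461*x^2 - 2.5397*x - 4.2441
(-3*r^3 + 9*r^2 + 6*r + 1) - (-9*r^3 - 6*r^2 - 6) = 6*r^3 + 15*r^2 + 6*r + 7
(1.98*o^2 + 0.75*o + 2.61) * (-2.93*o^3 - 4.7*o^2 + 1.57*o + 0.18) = -5.8014*o^5 - 11.5035*o^4 - 8.0637*o^3 - 10.7331*o^2 + 4.2327*o + 0.4698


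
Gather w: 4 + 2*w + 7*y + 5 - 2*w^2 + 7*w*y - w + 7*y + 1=-2*w^2 + w*(7*y + 1) + 14*y + 10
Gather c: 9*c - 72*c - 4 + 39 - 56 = -63*c - 21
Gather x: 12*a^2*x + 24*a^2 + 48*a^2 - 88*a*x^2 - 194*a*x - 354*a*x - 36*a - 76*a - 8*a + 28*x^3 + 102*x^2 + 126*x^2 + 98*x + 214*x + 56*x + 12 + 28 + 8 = 72*a^2 - 120*a + 28*x^3 + x^2*(228 - 88*a) + x*(12*a^2 - 548*a + 368) + 48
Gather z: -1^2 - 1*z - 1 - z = -2*z - 2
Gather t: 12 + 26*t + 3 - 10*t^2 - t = -10*t^2 + 25*t + 15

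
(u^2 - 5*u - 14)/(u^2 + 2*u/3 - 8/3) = 3*(u - 7)/(3*u - 4)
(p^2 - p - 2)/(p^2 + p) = (p - 2)/p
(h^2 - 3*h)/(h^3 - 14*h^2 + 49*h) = (h - 3)/(h^2 - 14*h + 49)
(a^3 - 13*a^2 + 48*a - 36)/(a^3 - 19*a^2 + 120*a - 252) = (a - 1)/(a - 7)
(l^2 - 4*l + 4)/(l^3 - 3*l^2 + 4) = 1/(l + 1)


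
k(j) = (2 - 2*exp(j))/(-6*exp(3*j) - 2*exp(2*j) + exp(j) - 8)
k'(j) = (2 - 2*exp(j))*(18*exp(3*j) + 4*exp(2*j) - exp(j))/(-6*exp(3*j) - 2*exp(2*j) + exp(j) - 8)^2 - 2*exp(j)/(-6*exp(3*j) - 2*exp(2*j) + exp(j) - 8) = 2*((1 - exp(j))*(18*exp(2*j) + 4*exp(j) - 1) + 6*exp(3*j) + 2*exp(2*j) - exp(j) + 8)*exp(j)/(6*exp(3*j) + 2*exp(2*j) - exp(j) + 8)^2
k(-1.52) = -0.20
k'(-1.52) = 0.06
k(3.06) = 0.00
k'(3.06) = -0.00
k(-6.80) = -0.25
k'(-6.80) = 0.00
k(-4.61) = -0.25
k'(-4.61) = 0.00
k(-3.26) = -0.24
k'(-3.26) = 0.01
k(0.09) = 0.01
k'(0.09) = 0.11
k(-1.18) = -0.17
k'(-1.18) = 0.09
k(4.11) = 0.00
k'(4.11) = -0.00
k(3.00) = 0.00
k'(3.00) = 0.00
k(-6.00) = -0.25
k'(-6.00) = 0.00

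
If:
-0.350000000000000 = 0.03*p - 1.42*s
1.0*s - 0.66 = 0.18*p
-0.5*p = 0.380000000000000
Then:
No Solution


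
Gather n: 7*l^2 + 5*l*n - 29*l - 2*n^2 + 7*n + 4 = 7*l^2 - 29*l - 2*n^2 + n*(5*l + 7) + 4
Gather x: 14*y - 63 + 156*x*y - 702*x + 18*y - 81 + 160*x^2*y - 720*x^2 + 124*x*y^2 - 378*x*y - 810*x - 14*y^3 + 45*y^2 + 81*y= x^2*(160*y - 720) + x*(124*y^2 - 222*y - 1512) - 14*y^3 + 45*y^2 + 113*y - 144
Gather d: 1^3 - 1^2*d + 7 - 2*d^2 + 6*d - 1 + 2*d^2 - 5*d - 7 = 0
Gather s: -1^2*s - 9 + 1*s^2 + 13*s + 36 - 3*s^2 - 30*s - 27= -2*s^2 - 18*s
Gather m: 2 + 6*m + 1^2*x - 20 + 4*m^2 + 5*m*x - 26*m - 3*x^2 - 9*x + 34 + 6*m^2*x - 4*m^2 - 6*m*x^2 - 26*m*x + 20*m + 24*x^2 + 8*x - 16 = 6*m^2*x + m*(-6*x^2 - 21*x) + 21*x^2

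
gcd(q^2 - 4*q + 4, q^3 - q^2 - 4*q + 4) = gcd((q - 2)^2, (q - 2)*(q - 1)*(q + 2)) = q - 2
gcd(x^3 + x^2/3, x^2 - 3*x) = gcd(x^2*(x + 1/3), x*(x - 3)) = x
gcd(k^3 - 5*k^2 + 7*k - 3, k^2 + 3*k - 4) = k - 1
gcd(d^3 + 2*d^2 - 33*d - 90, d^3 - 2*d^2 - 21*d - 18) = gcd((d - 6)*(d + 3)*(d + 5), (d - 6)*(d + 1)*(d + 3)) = d^2 - 3*d - 18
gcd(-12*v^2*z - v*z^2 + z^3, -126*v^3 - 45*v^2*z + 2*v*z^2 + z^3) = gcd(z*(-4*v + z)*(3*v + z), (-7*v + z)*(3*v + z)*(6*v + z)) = 3*v + z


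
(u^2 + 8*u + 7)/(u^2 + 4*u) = (u^2 + 8*u + 7)/(u*(u + 4))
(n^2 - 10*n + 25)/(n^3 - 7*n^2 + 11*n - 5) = (n - 5)/(n^2 - 2*n + 1)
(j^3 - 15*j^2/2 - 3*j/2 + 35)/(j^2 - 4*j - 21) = (j^2 - j/2 - 5)/(j + 3)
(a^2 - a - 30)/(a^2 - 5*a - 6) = (a + 5)/(a + 1)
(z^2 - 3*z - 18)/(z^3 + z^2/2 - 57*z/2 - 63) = 2/(2*z + 7)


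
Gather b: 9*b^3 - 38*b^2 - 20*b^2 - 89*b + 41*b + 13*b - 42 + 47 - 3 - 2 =9*b^3 - 58*b^2 - 35*b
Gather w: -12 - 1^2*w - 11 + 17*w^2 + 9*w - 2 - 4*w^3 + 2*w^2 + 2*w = -4*w^3 + 19*w^2 + 10*w - 25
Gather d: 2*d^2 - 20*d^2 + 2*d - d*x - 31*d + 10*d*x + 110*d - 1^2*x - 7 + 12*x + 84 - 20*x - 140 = -18*d^2 + d*(9*x + 81) - 9*x - 63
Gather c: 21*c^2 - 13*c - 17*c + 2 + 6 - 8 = 21*c^2 - 30*c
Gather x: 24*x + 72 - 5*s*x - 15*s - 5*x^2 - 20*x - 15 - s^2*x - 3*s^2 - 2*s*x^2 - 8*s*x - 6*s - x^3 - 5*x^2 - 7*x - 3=-3*s^2 - 21*s - x^3 + x^2*(-2*s - 10) + x*(-s^2 - 13*s - 3) + 54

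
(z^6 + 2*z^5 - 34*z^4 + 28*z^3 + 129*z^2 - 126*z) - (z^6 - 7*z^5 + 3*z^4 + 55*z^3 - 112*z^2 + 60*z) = 9*z^5 - 37*z^4 - 27*z^3 + 241*z^2 - 186*z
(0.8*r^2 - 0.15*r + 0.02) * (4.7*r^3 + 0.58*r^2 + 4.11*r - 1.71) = 3.76*r^5 - 0.241*r^4 + 3.295*r^3 - 1.9729*r^2 + 0.3387*r - 0.0342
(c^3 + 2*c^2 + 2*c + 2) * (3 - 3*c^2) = -3*c^5 - 6*c^4 - 3*c^3 + 6*c + 6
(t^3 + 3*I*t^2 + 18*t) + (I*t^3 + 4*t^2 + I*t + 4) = t^3 + I*t^3 + 4*t^2 + 3*I*t^2 + 18*t + I*t + 4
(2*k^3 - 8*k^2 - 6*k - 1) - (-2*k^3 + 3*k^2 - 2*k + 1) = 4*k^3 - 11*k^2 - 4*k - 2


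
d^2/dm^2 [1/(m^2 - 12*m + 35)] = 2*(-m^2 + 12*m + 4*(m - 6)^2 - 35)/(m^2 - 12*m + 35)^3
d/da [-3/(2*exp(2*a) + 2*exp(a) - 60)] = (3*exp(a) + 3/2)*exp(a)/(exp(2*a) + exp(a) - 30)^2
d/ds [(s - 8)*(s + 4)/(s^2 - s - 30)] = (3*s^2 + 4*s + 88)/(s^4 - 2*s^3 - 59*s^2 + 60*s + 900)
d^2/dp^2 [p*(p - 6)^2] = 6*p - 24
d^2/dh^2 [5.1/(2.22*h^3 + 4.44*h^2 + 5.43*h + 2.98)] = (-(67.932*h + 45.288)*(2.22*h^3 + 4.44*h^2 + 5.43*h + 2.98) + 5.1*(6.66*h^2 + 8.88*h + 5.43)*(13.32*h^2 + 17.76*h + 10.86))/(2.22*h^3 + 4.44*h^2 + 5.43*h + 2.98)^3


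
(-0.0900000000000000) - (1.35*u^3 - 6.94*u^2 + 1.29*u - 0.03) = -1.35*u^3 + 6.94*u^2 - 1.29*u - 0.06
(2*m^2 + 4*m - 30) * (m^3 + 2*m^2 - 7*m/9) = 2*m^5 + 8*m^4 - 212*m^3/9 - 568*m^2/9 + 70*m/3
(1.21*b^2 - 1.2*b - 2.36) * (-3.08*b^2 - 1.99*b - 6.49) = -3.7268*b^4 + 1.2881*b^3 + 1.8039*b^2 + 12.4844*b + 15.3164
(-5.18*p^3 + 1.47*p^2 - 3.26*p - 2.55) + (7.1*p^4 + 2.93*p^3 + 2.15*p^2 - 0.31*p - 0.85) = 7.1*p^4 - 2.25*p^3 + 3.62*p^2 - 3.57*p - 3.4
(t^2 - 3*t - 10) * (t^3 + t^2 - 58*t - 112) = t^5 - 2*t^4 - 71*t^3 + 52*t^2 + 916*t + 1120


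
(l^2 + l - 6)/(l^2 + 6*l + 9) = (l - 2)/(l + 3)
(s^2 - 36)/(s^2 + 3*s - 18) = (s - 6)/(s - 3)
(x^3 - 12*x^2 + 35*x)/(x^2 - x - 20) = x*(x - 7)/(x + 4)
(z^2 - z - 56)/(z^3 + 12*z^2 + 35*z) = (z - 8)/(z*(z + 5))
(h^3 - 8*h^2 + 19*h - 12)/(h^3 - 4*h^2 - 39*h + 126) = (h^2 - 5*h + 4)/(h^2 - h - 42)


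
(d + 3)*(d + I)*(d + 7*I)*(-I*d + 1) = -I*d^4 + 9*d^3 - 3*I*d^3 + 27*d^2 + 15*I*d^2 - 7*d + 45*I*d - 21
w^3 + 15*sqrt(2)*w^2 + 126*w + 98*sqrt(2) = (w + sqrt(2))*(w + 7*sqrt(2))^2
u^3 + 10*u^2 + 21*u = u*(u + 3)*(u + 7)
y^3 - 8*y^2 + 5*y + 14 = (y - 7)*(y - 2)*(y + 1)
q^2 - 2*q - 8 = (q - 4)*(q + 2)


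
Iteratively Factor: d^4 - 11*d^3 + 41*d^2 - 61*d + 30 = (d - 2)*(d^3 - 9*d^2 + 23*d - 15) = (d - 3)*(d - 2)*(d^2 - 6*d + 5) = (d - 3)*(d - 2)*(d - 1)*(d - 5)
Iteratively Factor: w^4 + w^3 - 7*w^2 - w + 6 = (w + 1)*(w^3 - 7*w + 6) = (w - 1)*(w + 1)*(w^2 + w - 6) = (w - 2)*(w - 1)*(w + 1)*(w + 3)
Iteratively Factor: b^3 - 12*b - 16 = (b - 4)*(b^2 + 4*b + 4) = (b - 4)*(b + 2)*(b + 2)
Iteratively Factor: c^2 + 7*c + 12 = (c + 4)*(c + 3)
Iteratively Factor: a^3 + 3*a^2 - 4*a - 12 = (a - 2)*(a^2 + 5*a + 6) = (a - 2)*(a + 3)*(a + 2)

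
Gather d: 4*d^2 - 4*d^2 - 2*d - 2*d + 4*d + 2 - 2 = 0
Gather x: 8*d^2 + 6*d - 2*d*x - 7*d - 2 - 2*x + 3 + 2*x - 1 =8*d^2 - 2*d*x - d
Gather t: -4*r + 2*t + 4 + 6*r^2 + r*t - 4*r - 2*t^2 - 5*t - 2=6*r^2 - 8*r - 2*t^2 + t*(r - 3) + 2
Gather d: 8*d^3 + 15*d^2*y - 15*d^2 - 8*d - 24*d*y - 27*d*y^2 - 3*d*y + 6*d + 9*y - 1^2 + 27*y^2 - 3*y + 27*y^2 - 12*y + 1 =8*d^3 + d^2*(15*y - 15) + d*(-27*y^2 - 27*y - 2) + 54*y^2 - 6*y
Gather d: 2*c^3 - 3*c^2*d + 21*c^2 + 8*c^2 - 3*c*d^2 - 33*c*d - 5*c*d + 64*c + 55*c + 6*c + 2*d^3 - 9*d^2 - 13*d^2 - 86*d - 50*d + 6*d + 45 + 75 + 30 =2*c^3 + 29*c^2 + 125*c + 2*d^3 + d^2*(-3*c - 22) + d*(-3*c^2 - 38*c - 130) + 150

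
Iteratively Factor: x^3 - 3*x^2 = (x)*(x^2 - 3*x) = x^2*(x - 3)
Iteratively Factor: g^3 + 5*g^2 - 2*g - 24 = (g + 3)*(g^2 + 2*g - 8) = (g + 3)*(g + 4)*(g - 2)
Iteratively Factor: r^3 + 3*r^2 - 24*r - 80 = (r - 5)*(r^2 + 8*r + 16) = (r - 5)*(r + 4)*(r + 4)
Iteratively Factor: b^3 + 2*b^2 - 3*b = (b + 3)*(b^2 - b) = (b - 1)*(b + 3)*(b)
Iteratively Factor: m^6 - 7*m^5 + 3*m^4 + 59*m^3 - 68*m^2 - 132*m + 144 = (m + 2)*(m^5 - 9*m^4 + 21*m^3 + 17*m^2 - 102*m + 72) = (m + 2)^2*(m^4 - 11*m^3 + 43*m^2 - 69*m + 36) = (m - 4)*(m + 2)^2*(m^3 - 7*m^2 + 15*m - 9) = (m - 4)*(m - 3)*(m + 2)^2*(m^2 - 4*m + 3) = (m - 4)*(m - 3)*(m - 1)*(m + 2)^2*(m - 3)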